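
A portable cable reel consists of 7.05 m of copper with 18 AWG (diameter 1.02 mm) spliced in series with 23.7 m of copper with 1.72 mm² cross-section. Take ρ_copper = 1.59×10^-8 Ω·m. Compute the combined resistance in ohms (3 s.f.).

Segment 1: A = π(1.02/2 mm)² = π(5.1000e-04 m)² = 8.171e-07 m²
R₁ = ρL/A = (1.59×10^-8)(7.05)/(8.171e-07) = 0.1372 Ω
Segment 2: A = 1.72 mm² = 1.720e-06 m²
R₂ = (1.59×10^-8)(23.7)/(1.720e-06) = 0.2191 Ω
R = R₁ + R₂ = 0.356 Ω

0.356 Ω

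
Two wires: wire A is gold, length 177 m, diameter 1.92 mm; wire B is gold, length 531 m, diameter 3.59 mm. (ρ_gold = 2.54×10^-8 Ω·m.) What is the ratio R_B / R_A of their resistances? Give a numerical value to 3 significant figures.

0.858

R ∝ ρL/d², so R_B/R_A = (L_B/L_A) × (d_A/d_B)²
= (531/177) × (1.92/3.59)² = 0.858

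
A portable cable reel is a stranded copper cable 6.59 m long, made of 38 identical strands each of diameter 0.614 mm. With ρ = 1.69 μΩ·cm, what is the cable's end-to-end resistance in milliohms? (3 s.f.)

9.90 mΩ

ρ = 1.69 μΩ·cm = 1.69×10^-8 Ω·m
A_strand = π(3.0700e-04 m)² = 2.961e-07 m²
R_strand = ρL/A = (1.69×10^-8)(6.59)/(2.961e-07) = 0.3761 Ω
R_total = R_strand/N = 0.3761/38 = 9.90 mΩ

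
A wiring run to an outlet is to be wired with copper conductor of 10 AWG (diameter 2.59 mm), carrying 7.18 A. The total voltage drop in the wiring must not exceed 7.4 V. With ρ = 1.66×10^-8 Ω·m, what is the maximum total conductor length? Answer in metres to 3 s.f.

327 m

A = π(2.59/2 mm)² = π(1.2950e-03 m)² = 5.269e-06 m²
L_max = V_max·A/(1·ρI) = (7.4)(5.269e-06)/(1.66×10^-8×7.18) = 327 m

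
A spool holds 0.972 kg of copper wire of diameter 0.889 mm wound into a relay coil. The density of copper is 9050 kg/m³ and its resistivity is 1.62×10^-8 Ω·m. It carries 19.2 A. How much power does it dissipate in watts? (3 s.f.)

1660 W

A = π(d/2)² = π(4.4450e-04 m)² = 6.2072e-07 m²
L = m/(density·A) = 0.972/(9050×6.2072e-07) = 173 m
R = ρL/A = (1.62×10^-8)(173)/(6.2072e-07) = 4.516 Ω
P = I²R = (19.2)² × 4.516 = 1660 W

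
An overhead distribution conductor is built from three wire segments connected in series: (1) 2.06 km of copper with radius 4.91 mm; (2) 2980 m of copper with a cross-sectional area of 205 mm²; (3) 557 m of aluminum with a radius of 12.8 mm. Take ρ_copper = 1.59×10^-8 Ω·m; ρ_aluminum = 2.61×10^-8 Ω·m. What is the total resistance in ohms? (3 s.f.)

0.692 Ω

Seg 1: A = πr² = π(4.9100e-03 m)² = 7.574e-05 m²
R_1 = (1.59×10^-8)(2060)/(7.574e-05) = 0.4325 Ω
Seg 2: A = 205 mm² = 2.050e-04 m²
R_2 = (1.59×10^-8)(2980)/(2.050e-04) = 0.2311 Ω
Seg 3: A = πr² = π(1.2800e-02 m)² = 5.147e-04 m²
R_3 = (2.61×10^-8)(557)/(5.147e-04) = 0.02824 Ω
R_total = R_1 + R_2 + R_3 = 0.692 Ω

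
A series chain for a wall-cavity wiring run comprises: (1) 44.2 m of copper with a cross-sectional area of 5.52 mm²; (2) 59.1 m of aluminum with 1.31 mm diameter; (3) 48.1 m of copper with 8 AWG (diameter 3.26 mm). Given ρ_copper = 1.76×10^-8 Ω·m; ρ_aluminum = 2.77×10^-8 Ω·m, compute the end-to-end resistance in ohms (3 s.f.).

Seg 1: A = 5.52 mm² = 5.520e-06 m²
R_1 = (1.76×10^-8)(44.2)/(5.520e-06) = 0.1409 Ω
Seg 2: A = π(d/2)² = π(6.5500e-04 m)² = 1.348e-06 m²
R_2 = (2.77×10^-8)(59.1)/(1.348e-06) = 1.215 Ω
Seg 3: A = π(3.26/2 mm)² = π(1.6300e-03 m)² = 8.347e-06 m²
R_3 = (1.76×10^-8)(48.1)/(8.347e-06) = 0.1014 Ω
R_total = R_1 + R_2 + R_3 = 1.46 Ω

1.46 Ω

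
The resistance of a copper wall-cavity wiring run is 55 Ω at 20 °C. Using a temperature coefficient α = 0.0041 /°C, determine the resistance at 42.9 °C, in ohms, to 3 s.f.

60.2 Ω

ΔT = 42.9 − 20 = 22.9 °C
R = R₀(1 + αΔT) = 55 × (1 + 0.0041×22.9) = 55 × 1.094 = 60.2 Ω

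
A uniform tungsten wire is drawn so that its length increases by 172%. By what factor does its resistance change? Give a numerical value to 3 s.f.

7.40

k = 1 + 172/100 = 2.72; volume constant ⇒ A' = A/k, so R' = k²R.
Factor = 7.40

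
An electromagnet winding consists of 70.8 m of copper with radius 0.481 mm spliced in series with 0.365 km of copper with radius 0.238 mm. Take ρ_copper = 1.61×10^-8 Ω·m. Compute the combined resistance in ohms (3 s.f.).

Segment 1: A = πr² = π(4.8100e-04 m)² = 7.268e-07 m²
R₁ = ρL/A = (1.61×10^-8)(70.8)/(7.268e-07) = 1.568 Ω
Segment 2: A = πr² = π(2.3800e-04 m)² = 1.780e-07 m²
R₂ = (1.61×10^-8)(365)/(1.780e-07) = 33.02 Ω
R = R₁ + R₂ = 34.6 Ω

34.6 Ω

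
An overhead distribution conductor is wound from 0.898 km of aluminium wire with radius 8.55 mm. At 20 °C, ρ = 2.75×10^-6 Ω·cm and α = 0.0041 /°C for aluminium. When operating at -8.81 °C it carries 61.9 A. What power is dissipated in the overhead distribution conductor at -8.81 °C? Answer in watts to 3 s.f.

ρ = 2.75×10^-6 Ω·cm = 2.75×10^-8 Ω·m
A = πr² = π(8.5500e-03 m)² = 2.297e-04 m²
R₍20₎ = ρL/A = (2.75×10^-8)(898)/(2.297e-04) = 0.1075 Ω
R₍-8.81₎ = R₍20₎(1 + αΔT) = 0.1075 × (1 + 0.0041×-28.8) = 0.09483 Ω
P = I²R = (61.9)² × 0.09483 = 363 W

363 W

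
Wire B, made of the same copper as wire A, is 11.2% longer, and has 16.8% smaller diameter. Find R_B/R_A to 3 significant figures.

R ∝ L/d², so R_B/R_A = (1 + 11.2/100) × (1 − 16.8/100)⁻²
= 1.112 × 1.445 = 1.61

1.61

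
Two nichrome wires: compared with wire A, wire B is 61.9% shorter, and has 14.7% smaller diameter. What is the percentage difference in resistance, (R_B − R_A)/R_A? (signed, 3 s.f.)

R ∝ L/d², so R_B/R_A = (1 − 61.9/100) × (1 − 14.7/100)⁻²
= 0.381 × 1.374 = 0.5236
(R_B − R_A)/R_A = 0.5236 − 1 = -47.6%

-47.6%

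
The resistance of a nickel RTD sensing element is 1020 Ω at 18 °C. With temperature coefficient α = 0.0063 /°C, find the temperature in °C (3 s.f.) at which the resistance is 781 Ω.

-19.2 °C

R = R₀(1 + α(T − T₀)) ⇒ T = T₀ + (R/R₀ − 1)/α
T = 18 + (781/1020 − 1)/0.0063 = 18 + (-0.2343)/0.0063 = -19.2 °C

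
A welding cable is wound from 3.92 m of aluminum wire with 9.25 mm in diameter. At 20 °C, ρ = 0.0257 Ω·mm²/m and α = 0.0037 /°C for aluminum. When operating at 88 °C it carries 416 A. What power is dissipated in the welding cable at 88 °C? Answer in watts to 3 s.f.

325 W

ρ = 0.0257 Ω·mm²/m = 2.57×10^-8 Ω·m
A = π(d/2)² = π(4.6250e-03 m)² = 6.720e-05 m²
R₍20₎ = ρL/A = (2.57×10^-8)(3.92)/(6.720e-05) = 0.001499 Ω
R₍88₎ = R₍20₎(1 + αΔT) = 0.001499 × (1 + 0.0037×68) = 0.001876 Ω
P = I²R = (416)² × 0.001876 = 325 W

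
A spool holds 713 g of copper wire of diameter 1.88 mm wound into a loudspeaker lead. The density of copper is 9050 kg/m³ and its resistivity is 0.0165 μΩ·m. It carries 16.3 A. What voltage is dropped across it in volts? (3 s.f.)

2.75 V

ρ = 0.0165 μΩ·m = 1.65×10^-8 Ω·m
A = π(d/2)² = π(9.4000e-04 m)² = 2.7759e-06 m²
L = m/(density·A) = 0.713/(9050×2.7759e-06) = 28.38 m
R = ρL/A = (1.65×10^-8)(28.38)/(2.7759e-06) = 0.1687 Ω
V = IR = 16.3 × 0.1687 = 2.75 V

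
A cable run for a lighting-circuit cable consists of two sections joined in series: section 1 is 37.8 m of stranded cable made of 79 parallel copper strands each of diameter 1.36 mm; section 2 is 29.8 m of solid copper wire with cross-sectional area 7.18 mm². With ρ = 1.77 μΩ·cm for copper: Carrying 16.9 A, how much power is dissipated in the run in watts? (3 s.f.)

22.6 W

ρ = 1.77 μΩ·cm = 1.77×10^-8 Ω·m
Section 1: A_strand = π(6.8000e-04)² = 1.453e-06 m²; R₁ = ρL/(N·A_s) = (1.77×10^-8)(37.8)/(79×1.453e-06) = 0.00583 Ω
Section 2: A = 7.18 mm² = 7.180e-06 m²
R₂ = (1.77×10^-8)(29.8)/(7.180e-06) = 0.07346 Ω
R = R₁ + R₂ = 0.07929 Ω
P = I²R = (16.9)² × 0.07929 = 22.6 W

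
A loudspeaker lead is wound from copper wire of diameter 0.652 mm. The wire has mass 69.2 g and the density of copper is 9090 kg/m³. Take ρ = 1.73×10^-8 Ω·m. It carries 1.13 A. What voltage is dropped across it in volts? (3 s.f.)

A = π(d/2)² = π(3.2600e-04 m)² = 3.3388e-07 m²
L = m/(density·A) = 0.0692/(9090×3.3388e-07) = 22.8 m
R = ρL/A = (1.73×10^-8)(22.8)/(3.3388e-07) = 1.181 Ω
V = IR = 1.13 × 1.181 = 1.34 V

1.34 V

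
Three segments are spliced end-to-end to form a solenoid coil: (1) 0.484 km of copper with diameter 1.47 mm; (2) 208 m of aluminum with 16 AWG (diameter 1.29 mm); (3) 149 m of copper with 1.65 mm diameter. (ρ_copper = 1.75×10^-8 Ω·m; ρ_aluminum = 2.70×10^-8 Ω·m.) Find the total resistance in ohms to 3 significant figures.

Seg 1: A = π(d/2)² = π(7.3500e-04 m)² = 1.697e-06 m²
R_1 = (1.75×10^-8)(484)/(1.697e-06) = 4.991 Ω
Seg 2: A = π(1.29/2 mm)² = π(6.4500e-04 m)² = 1.307e-06 m²
R_2 = (2.70×10^-8)(208)/(1.307e-06) = 4.297 Ω
Seg 3: A = π(d/2)² = π(8.2500e-04 m)² = 2.138e-06 m²
R_3 = (1.75×10^-8)(149)/(2.138e-06) = 1.219 Ω
R_total = R_1 + R_2 + R_3 = 10.5 Ω

10.5 Ω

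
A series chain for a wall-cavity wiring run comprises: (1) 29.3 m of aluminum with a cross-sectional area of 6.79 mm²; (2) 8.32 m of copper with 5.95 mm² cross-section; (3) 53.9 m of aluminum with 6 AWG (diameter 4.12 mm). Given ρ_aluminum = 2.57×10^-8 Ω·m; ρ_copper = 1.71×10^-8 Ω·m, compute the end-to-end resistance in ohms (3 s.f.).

Seg 1: A = 6.79 mm² = 6.790e-06 m²
R_1 = (2.57×10^-8)(29.3)/(6.790e-06) = 0.1109 Ω
Seg 2: A = 5.95 mm² = 5.950e-06 m²
R_2 = (1.71×10^-8)(8.32)/(5.950e-06) = 0.02391 Ω
Seg 3: A = π(4.12/2 mm)² = π(2.0600e-03 m)² = 1.333e-05 m²
R_3 = (2.57×10^-8)(53.9)/(1.333e-05) = 0.1039 Ω
R_total = R_1 + R_2 + R_3 = 0.239 Ω

0.239 Ω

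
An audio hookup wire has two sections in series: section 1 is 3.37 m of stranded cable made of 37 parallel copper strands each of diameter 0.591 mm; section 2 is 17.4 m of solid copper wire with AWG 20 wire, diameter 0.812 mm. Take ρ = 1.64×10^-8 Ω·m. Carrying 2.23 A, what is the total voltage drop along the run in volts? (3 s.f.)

1.24 V

Section 1: A_strand = π(2.9550e-04)² = 2.743e-07 m²; R₁ = ρL/(N·A_s) = (1.64×10^-8)(3.37)/(37×2.743e-07) = 0.005445 Ω
Section 2: A = π(0.812/2 mm)² = π(4.0600e-04 m)² = 5.178e-07 m²
R₂ = (1.64×10^-8)(17.4)/(5.178e-07) = 0.5511 Ω
R = R₁ + R₂ = 0.5565 Ω
V = IR = 2.23 × 0.5565 = 1.24 V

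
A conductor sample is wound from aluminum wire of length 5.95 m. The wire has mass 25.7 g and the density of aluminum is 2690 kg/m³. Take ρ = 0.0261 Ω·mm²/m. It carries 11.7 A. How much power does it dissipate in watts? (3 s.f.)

13.2 W

ρ = 0.0261 Ω·mm²/m = 2.61×10^-8 Ω·m
A = m/(density·L) = 0.0257/(2690×5.95) = 1.6057e-06 m²
R = ρL/A = (2.61×10^-8)(5.95)/(1.6057e-06) = 0.09671 Ω
P = I²R = (11.7)² × 0.09671 = 13.2 W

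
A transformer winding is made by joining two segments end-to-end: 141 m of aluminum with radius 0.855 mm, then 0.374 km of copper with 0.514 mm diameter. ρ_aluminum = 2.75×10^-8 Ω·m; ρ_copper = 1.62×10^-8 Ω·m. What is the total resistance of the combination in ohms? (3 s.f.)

30.9 Ω

Segment 1: A = πr² = π(8.5500e-04 m)² = 2.297e-06 m²
R₁ = ρL/A = (2.75×10^-8)(141)/(2.297e-06) = 1.688 Ω
Segment 2: A = π(d/2)² = π(2.5700e-04 m)² = 2.075e-07 m²
R₂ = (1.62×10^-8)(374)/(2.075e-07) = 29.2 Ω
R = R₁ + R₂ = 30.9 Ω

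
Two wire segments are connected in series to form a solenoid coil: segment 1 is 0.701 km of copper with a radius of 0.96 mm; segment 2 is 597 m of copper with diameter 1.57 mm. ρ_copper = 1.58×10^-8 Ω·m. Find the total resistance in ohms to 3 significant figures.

Segment 1: A = πr² = π(9.6000e-04 m)² = 2.895e-06 m²
R₁ = ρL/A = (1.58×10^-8)(701)/(2.895e-06) = 3.825 Ω
Segment 2: A = π(d/2)² = π(7.8500e-04 m)² = 1.936e-06 m²
R₂ = (1.58×10^-8)(597)/(1.936e-06) = 4.872 Ω
R = R₁ + R₂ = 8.70 Ω

8.70 Ω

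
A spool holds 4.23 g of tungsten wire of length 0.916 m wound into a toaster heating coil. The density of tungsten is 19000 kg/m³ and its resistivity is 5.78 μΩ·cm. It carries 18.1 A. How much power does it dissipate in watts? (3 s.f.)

ρ = 5.78 μΩ·cm = 5.78×10^-8 Ω·m
A = m/(density·L) = 0.00423/(19000×0.916) = 2.4305e-07 m²
R = ρL/A = (5.78×10^-8)(0.916)/(2.4305e-07) = 0.2178 Ω
P = I²R = (18.1)² × 0.2178 = 71.4 W

71.4 W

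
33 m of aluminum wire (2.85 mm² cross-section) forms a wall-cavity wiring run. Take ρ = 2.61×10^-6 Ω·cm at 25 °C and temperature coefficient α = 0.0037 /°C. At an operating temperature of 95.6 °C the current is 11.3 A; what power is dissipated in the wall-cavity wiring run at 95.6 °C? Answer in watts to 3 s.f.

48.7 W

ρ = 2.61×10^-6 Ω·cm = 2.61×10^-8 Ω·m
A = 2.85 mm² = 2.850e-06 m²
R₍25₎ = ρL/A = (2.61×10^-8)(33)/(2.850e-06) = 0.3022 Ω
R₍95.6₎ = R₍25₎(1 + αΔT) = 0.3022 × (1 + 0.0037×70.6) = 0.3812 Ω
P = I²R = (11.3)² × 0.3812 = 48.7 W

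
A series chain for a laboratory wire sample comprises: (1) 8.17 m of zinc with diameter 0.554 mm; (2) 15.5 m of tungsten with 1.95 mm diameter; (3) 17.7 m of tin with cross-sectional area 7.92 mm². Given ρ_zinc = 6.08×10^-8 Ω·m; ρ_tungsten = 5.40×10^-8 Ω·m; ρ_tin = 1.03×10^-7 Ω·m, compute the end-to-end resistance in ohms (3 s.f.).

Seg 1: A = π(d/2)² = π(2.7700e-04 m)² = 2.411e-07 m²
R_1 = (6.08×10^-8)(8.17)/(2.411e-07) = 2.061 Ω
Seg 2: A = π(d/2)² = π(9.7500e-04 m)² = 2.986e-06 m²
R_2 = (5.40×10^-8)(15.5)/(2.986e-06) = 0.2803 Ω
Seg 3: A = 7.92 mm² = 7.920e-06 m²
R_3 = (1.03×10^-7)(17.7)/(7.920e-06) = 0.2302 Ω
R_total = R_1 + R_2 + R_3 = 2.57 Ω

2.57 Ω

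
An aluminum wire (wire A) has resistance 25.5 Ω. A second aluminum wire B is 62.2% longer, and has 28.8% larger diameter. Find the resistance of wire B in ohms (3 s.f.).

24.9 Ω

R ∝ L/d², so R_B/R_A = (1 + 62.2/100) × (1 + 28.8/100)⁻²
= 1.622 × 0.6028 = 0.9777
R_B = 0.9777 × 25.5 = 24.9 Ω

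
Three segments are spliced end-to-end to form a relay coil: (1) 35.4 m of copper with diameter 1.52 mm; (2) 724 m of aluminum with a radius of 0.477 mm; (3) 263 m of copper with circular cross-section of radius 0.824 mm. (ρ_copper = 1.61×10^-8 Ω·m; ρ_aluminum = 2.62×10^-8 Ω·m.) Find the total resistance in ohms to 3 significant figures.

Seg 1: A = π(d/2)² = π(7.6000e-04 m)² = 1.815e-06 m²
R_1 = (1.61×10^-8)(35.4)/(1.815e-06) = 0.3141 Ω
Seg 2: A = πr² = π(4.7700e-04 m)² = 7.148e-07 m²
R_2 = (2.62×10^-8)(724)/(7.148e-07) = 26.54 Ω
Seg 3: A = πr² = π(8.2400e-04 m)² = 2.133e-06 m²
R_3 = (1.61×10^-8)(263)/(2.133e-06) = 1.985 Ω
R_total = R_1 + R_2 + R_3 = 28.8 Ω

28.8 Ω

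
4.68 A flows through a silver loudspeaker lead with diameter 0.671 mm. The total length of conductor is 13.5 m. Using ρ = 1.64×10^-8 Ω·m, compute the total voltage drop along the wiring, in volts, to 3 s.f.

2.93 V

A = π(d/2)² = π(3.3550e-04 m)² = 3.536e-07 m²
R = ρL/A = (1.64×10^-8)(13.5)/(3.536e-07) = 0.6261 Ω
V = IR = 4.68 × 0.6261 = 2.93 V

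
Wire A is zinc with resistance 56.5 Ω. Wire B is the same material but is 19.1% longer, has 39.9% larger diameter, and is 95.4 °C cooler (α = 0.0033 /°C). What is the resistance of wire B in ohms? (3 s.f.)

R ∝ ρL/d² with ρ ∝ (1+αΔT), so R_B/R_A = (1 + 19.1/100) × (1 + 39.9/100)⁻² × (1 − 0.0033×95.4)
= 1.191 × 0.5109 × 0.6852 = 0.4169
R_B = 0.4169 × 56.5 = 23.6 Ω

23.6 Ω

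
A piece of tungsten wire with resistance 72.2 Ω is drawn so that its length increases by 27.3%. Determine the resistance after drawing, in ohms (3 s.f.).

k = 1 + 27.3/100 = 1.273; volume constant ⇒ A' = A/k, so R' = k²R.
R' = 1.621 × 72.2 = 117 Ω

117 Ω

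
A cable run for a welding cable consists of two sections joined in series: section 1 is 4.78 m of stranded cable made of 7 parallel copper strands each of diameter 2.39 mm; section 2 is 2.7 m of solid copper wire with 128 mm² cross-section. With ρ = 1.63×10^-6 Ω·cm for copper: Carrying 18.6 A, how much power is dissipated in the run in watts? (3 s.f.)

ρ = 1.63×10^-6 Ω·cm = 1.63×10^-8 Ω·m
Section 1: A_strand = π(1.1950e-03)² = 4.486e-06 m²; R₁ = ρL/(N·A_s) = (1.63×10^-8)(4.78)/(7×4.486e-06) = 0.002481 Ω
Section 2: A = 128 mm² = 1.280e-04 m²
R₂ = (1.63×10^-8)(2.7)/(1.280e-04) = 3.438×10^-4 Ω
R = R₁ + R₂ = 0.002825 Ω
P = I²R = (18.6)² × 0.002825 = 0.977 W

0.977 W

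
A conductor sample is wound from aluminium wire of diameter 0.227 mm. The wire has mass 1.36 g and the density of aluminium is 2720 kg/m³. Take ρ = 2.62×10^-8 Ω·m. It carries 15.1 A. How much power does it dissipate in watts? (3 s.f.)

A = π(d/2)² = π(1.1350e-04 m)² = 4.0471e-08 m²
L = m/(density·A) = 0.00136/(2720×4.0471e-08) = 12.35 m
R = ρL/A = (2.62×10^-8)(12.35)/(4.0471e-08) = 7.998 Ω
P = I²R = (15.1)² × 7.998 = 1820 W

1820 W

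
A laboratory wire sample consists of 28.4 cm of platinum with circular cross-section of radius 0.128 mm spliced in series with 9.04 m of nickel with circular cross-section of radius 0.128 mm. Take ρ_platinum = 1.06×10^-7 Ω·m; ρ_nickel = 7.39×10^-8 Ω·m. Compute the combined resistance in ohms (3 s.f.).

13.6 Ω

Segment 1: A = πr² = π(1.2800e-04 m)² = 5.147e-08 m²
R₁ = ρL/A = (1.06×10^-7)(0.284)/(5.147e-08) = 0.5849 Ω
R₂ = (7.39×10^-8)(9.04)/(5.147e-08) = 12.98 Ω
R = R₁ + R₂ = 13.6 Ω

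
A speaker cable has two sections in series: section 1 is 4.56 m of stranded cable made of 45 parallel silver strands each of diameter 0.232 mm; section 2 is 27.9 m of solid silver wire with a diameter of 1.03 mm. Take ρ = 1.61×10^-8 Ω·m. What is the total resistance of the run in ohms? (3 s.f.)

Section 1: A_strand = π(1.1600e-04)² = 4.227e-08 m²; R₁ = ρL/(N·A_s) = (1.61×10^-8)(4.56)/(45×4.227e-08) = 0.03859 Ω
Section 2: A = π(d/2)² = π(5.1500e-04 m)² = 8.332e-07 m²
R₂ = (1.61×10^-8)(27.9)/(8.332e-07) = 0.5391 Ω
R = R₁ + R₂ = 0.578 Ω

0.578 Ω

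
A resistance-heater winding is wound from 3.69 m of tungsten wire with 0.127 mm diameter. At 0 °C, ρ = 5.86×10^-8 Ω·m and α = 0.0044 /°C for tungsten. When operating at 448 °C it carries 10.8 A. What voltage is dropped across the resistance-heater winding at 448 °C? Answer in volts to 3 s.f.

A = π(d/2)² = π(6.3500e-05 m)² = 1.267e-08 m²
R₍0₎ = ρL/A = (5.86×10^-8)(3.69)/(1.267e-08) = 17.07 Ω
R₍448₎ = R₍0₎(1 + αΔT) = 17.07 × (1 + 0.0044×448) = 50.72 Ω
V = IR = 10.8 × 50.72 = 548 V

548 V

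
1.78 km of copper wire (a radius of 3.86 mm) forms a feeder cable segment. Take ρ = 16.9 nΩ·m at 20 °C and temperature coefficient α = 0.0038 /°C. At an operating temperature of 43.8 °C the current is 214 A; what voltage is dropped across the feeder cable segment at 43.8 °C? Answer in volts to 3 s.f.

150 V

ρ = 16.9 nΩ·m = 1.69×10^-8 Ω·m
A = πr² = π(3.8600e-03 m)² = 4.681e-05 m²
R₍20₎ = ρL/A = (1.69×10^-8)(1780)/(4.681e-05) = 0.6427 Ω
R₍43.8₎ = R₍20₎(1 + αΔT) = 0.6427 × (1 + 0.0038×23.8) = 0.7008 Ω
V = IR = 214 × 0.7008 = 150 V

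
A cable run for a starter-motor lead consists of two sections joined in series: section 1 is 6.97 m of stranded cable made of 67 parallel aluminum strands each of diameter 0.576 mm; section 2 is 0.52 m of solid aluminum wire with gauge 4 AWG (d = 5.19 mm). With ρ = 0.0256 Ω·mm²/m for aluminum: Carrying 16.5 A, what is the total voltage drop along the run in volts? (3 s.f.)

ρ = 0.0256 Ω·mm²/m = 2.56×10^-8 Ω·m
Section 1: A_strand = π(2.8800e-04)² = 2.606e-07 m²; R₁ = ρL/(N·A_s) = (2.56×10^-8)(6.97)/(67×2.606e-07) = 0.01022 Ω
Section 2: A = π(5.19/2 mm)² = π(2.5950e-03 m)² = 2.116e-05 m²
R₂ = (2.56×10^-8)(0.52)/(2.116e-05) = 6.292×10^-4 Ω
R = R₁ + R₂ = 0.01085 Ω
V = IR = 16.5 × 0.01085 = 0.179 V

0.179 V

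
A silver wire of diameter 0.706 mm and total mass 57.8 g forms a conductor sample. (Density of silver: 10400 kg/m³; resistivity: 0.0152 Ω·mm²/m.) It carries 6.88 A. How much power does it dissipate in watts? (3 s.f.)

ρ = 0.0152 Ω·mm²/m = 1.52×10^-8 Ω·m
A = π(d/2)² = π(3.5300e-04 m)² = 3.9147e-07 m²
L = m/(density·A) = 0.0578/(10400×3.9147e-07) = 14.2 m
R = ρL/A = (1.52×10^-8)(14.2)/(3.9147e-07) = 0.5512 Ω
P = I²R = (6.88)² × 0.5512 = 26.1 W

26.1 W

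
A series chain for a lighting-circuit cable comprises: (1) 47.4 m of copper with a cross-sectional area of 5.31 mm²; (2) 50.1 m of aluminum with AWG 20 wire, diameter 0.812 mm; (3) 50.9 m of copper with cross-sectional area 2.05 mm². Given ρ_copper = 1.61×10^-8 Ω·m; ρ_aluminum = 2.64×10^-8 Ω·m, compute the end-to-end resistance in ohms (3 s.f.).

3.10 Ω

Seg 1: A = 5.31 mm² = 5.310e-06 m²
R_1 = (1.61×10^-8)(47.4)/(5.310e-06) = 0.1437 Ω
Seg 2: A = π(0.812/2 mm)² = π(4.0600e-04 m)² = 5.178e-07 m²
R_2 = (2.64×10^-8)(50.1)/(5.178e-07) = 2.554 Ω
Seg 3: A = 2.05 mm² = 2.050e-06 m²
R_3 = (1.61×10^-8)(50.9)/(2.050e-06) = 0.3998 Ω
R_total = R_1 + R_2 + R_3 = 3.10 Ω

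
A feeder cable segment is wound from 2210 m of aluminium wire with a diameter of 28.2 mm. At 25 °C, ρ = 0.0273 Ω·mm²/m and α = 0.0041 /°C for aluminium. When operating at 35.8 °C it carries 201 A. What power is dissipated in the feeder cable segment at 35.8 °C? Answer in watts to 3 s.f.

ρ = 0.0273 Ω·mm²/m = 2.73×10^-8 Ω·m
A = π(d/2)² = π(1.4100e-02 m)² = 6.246e-04 m²
R₍25₎ = ρL/A = (2.73×10^-8)(2210)/(6.246e-04) = 0.0966 Ω
R₍35.8₎ = R₍25₎(1 + αΔT) = 0.0966 × (1 + 0.0041×10.8) = 0.1009 Ω
P = I²R = (201)² × 0.1009 = 4080 W

4080 W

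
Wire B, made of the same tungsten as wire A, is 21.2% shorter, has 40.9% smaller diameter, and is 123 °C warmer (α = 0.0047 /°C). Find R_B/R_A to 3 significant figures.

3.56

R ∝ ρL/d² with ρ ∝ (1+αΔT), so R_B/R_A = (1 − 21.2/100) × (1 − 40.9/100)⁻² × (1 + 0.0047×123)
= 0.788 × 2.863 × 1.578 = 3.56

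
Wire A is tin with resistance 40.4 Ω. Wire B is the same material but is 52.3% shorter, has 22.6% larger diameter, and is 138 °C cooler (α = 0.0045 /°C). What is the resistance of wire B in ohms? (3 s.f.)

4.86 Ω

R ∝ ρL/d² with ρ ∝ (1+αΔT), so R_B/R_A = (1 − 52.3/100) × (1 + 22.6/100)⁻² × (1 − 0.0045×138)
= 0.477 × 0.6653 × 0.379 = 0.1203
R_B = 0.1203 × 40.4 = 4.86 Ω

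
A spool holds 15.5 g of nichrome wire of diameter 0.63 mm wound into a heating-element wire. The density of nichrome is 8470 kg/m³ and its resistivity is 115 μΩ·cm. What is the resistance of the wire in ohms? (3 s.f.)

21.7 Ω

ρ = 115 μΩ·cm = 1.15×10^-6 Ω·m
A = π(d/2)² = π(3.1500e-04 m)² = 3.1172e-07 m²
L = m/(density·A) = 0.0155/(8470×3.1172e-07) = 5.871 m
R = ρL/A = (1.15×10^-6)(5.871)/(3.1172e-07) = 21.7 Ω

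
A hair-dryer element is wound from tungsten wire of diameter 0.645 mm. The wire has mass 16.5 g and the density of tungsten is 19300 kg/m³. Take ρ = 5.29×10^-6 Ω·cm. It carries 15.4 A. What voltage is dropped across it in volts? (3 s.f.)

ρ = 5.29×10^-6 Ω·cm = 5.29×10^-8 Ω·m
A = π(d/2)² = π(3.2250e-04 m)² = 3.2675e-07 m²
L = m/(density·A) = 0.0165/(19300×3.2675e-07) = 2.616 m
R = ρL/A = (5.29×10^-8)(2.616)/(3.2675e-07) = 0.4236 Ω
V = IR = 15.4 × 0.4236 = 6.52 V

6.52 V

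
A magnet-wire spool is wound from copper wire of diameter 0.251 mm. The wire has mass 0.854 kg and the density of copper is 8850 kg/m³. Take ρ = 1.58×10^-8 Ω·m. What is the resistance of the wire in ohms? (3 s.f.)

623 Ω

A = π(d/2)² = π(1.2550e-04 m)² = 4.9481e-08 m²
L = m/(density·A) = 0.854/(8850×4.9481e-08) = 1950 m
R = ρL/A = (1.58×10^-8)(1950)/(4.9481e-08) = 623 Ω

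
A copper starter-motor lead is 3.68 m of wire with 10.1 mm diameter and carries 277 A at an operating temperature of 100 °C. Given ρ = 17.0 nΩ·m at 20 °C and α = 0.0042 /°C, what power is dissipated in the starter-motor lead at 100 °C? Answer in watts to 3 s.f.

80.0 W

ρ = 17.0 nΩ·m = 1.70×10^-8 Ω·m
A = π(d/2)² = π(5.0500e-03 m)² = 8.012e-05 m²
R₍20₎ = ρL/A = (1.70×10^-8)(3.68)/(8.012e-05) = 7.808×10^-4 Ω
R₍100₎ = R₍20₎(1 + αΔT) = 7.808×10^-4 × (1 + 0.0042×80) = 0.001043 Ω
P = I²R = (277)² × 0.001043 = 80.0 W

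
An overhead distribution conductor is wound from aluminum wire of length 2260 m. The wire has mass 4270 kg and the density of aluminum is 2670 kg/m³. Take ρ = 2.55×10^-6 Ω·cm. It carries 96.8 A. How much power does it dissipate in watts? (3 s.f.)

ρ = 2.55×10^-6 Ω·cm = 2.55×10^-8 Ω·m
A = m/(density·L) = 4270/(2670×2260) = 7.0763e-04 m²
R = ρL/A = (2.55×10^-8)(2260)/(7.0763e-04) = 0.08144 Ω
P = I²R = (96.8)² × 0.08144 = 763 W

763 W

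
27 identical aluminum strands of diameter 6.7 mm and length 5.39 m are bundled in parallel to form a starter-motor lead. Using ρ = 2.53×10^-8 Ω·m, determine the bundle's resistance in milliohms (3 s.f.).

0.143 mΩ

A_strand = π(3.3500e-03 m)² = 3.526e-05 m²
R_strand = ρL/A = (2.53×10^-8)(5.39)/(3.526e-05) = 0.003868 Ω
R_total = R_strand/N = 0.003868/27 = 0.143 mΩ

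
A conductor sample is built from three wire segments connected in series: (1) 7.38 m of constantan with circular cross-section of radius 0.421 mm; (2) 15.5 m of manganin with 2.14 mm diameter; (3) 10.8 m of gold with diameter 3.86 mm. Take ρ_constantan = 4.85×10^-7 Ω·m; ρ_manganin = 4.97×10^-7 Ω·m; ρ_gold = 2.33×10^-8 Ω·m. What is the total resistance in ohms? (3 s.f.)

8.59 Ω

Seg 1: A = πr² = π(4.2100e-04 m)² = 5.568e-07 m²
R_1 = (4.85×10^-7)(7.38)/(5.568e-07) = 6.428 Ω
Seg 2: A = π(d/2)² = π(1.0700e-03 m)² = 3.597e-06 m²
R_2 = (4.97×10^-7)(15.5)/(3.597e-06) = 2.142 Ω
Seg 3: A = π(d/2)² = π(1.9300e-03 m)² = 1.170e-05 m²
R_3 = (2.33×10^-8)(10.8)/(1.170e-05) = 0.0215 Ω
R_total = R_1 + R_2 + R_3 = 8.59 Ω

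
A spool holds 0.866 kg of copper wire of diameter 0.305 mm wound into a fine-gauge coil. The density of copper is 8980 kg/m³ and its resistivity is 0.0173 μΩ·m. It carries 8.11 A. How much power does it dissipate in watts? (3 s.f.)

20600 W

ρ = 0.0173 μΩ·m = 1.73×10^-8 Ω·m
A = π(d/2)² = π(1.5250e-04 m)² = 7.3062e-08 m²
L = m/(density·A) = 0.866/(8980×7.3062e-08) = 1320 m
R = ρL/A = (1.73×10^-8)(1320)/(7.3062e-08) = 312.5 Ω
P = I²R = (8.11)² × 312.5 = 20600 W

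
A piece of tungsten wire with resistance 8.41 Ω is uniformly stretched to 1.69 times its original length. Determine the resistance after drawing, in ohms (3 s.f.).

Volume constant ⇒ A' = A/k with k = 1.69. R' = ρ(kL)/(A/k) = k²R.
R' = 2.856 × 8.41 = 24.0 Ω

24.0 Ω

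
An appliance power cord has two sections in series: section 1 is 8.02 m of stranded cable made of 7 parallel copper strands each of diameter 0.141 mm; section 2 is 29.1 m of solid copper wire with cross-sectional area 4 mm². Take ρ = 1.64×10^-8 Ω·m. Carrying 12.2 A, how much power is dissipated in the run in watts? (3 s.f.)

197 W

Section 1: A_strand = π(7.0500e-05)² = 1.561e-08 m²; R₁ = ρL/(N·A_s) = (1.64×10^-8)(8.02)/(7×1.561e-08) = 1.203 Ω
Section 2: A = 4 mm² = 4.000e-06 m²
R₂ = (1.64×10^-8)(29.1)/(4.000e-06) = 0.1193 Ω
R = R₁ + R₂ = 1.323 Ω
P = I²R = (12.2)² × 1.323 = 197 W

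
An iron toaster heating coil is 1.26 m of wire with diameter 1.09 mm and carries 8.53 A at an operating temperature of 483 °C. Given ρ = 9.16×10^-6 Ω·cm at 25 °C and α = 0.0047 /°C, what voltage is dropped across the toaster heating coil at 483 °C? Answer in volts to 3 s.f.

ρ = 9.16×10^-6 Ω·cm = 9.16×10^-8 Ω·m
A = π(d/2)² = π(5.4500e-04 m)² = 9.331e-07 m²
R₍25₎ = ρL/A = (9.16×10^-8)(1.26)/(9.331e-07) = 0.1237 Ω
R₍483₎ = R₍25₎(1 + αΔT) = 0.1237 × (1 + 0.0047×458) = 0.3899 Ω
V = IR = 8.53 × 0.3899 = 3.33 V

3.33 V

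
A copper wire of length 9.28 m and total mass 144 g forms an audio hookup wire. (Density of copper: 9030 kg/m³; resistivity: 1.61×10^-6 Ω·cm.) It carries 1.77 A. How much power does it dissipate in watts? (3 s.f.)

ρ = 1.61×10^-6 Ω·cm = 1.61×10^-8 Ω·m
A = m/(density·L) = 0.144/(9030×9.28) = 1.7184e-06 m²
R = ρL/A = (1.61×10^-8)(9.28)/(1.7184e-06) = 0.08695 Ω
P = I²R = (1.77)² × 0.08695 = 0.272 W

0.272 W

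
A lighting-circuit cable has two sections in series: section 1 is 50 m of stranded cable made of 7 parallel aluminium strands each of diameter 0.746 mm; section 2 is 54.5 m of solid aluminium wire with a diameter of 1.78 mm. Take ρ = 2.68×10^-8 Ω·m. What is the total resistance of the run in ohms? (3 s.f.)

1.02 Ω

Section 1: A_strand = π(3.7300e-04)² = 4.371e-07 m²; R₁ = ρL/(N·A_s) = (2.68×10^-8)(50)/(7×4.371e-07) = 0.438 Ω
Section 2: A = π(d/2)² = π(8.9000e-04 m)² = 2.488e-06 m²
R₂ = (2.68×10^-8)(54.5)/(2.488e-06) = 0.587 Ω
R = R₁ + R₂ = 1.02 Ω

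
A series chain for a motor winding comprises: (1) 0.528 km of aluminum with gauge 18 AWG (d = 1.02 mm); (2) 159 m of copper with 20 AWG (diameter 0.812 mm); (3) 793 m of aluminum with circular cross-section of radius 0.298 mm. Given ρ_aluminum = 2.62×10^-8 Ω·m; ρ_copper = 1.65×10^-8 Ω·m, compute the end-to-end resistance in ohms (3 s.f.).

Seg 1: A = π(1.02/2 mm)² = π(5.1000e-04 m)² = 8.171e-07 m²
R_1 = (2.62×10^-8)(528)/(8.171e-07) = 16.93 Ω
Seg 2: A = π(0.812/2 mm)² = π(4.0600e-04 m)² = 5.178e-07 m²
R_2 = (1.65×10^-8)(159)/(5.178e-07) = 5.066 Ω
Seg 3: A = πr² = π(2.9800e-04 m)² = 2.790e-07 m²
R_3 = (2.62×10^-8)(793)/(2.790e-07) = 74.47 Ω
R_total = R_1 + R_2 + R_3 = 96.5 Ω

96.5 Ω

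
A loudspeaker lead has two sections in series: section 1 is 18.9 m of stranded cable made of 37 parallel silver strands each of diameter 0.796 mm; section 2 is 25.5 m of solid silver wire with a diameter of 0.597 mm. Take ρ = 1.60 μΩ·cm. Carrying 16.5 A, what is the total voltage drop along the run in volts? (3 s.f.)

24.3 V

ρ = 1.60 μΩ·cm = 1.60×10^-8 Ω·m
Section 1: A_strand = π(3.9800e-04)² = 4.976e-07 m²; R₁ = ρL/(N·A_s) = (1.60×10^-8)(18.9)/(37×4.976e-07) = 0.01642 Ω
Section 2: A = π(d/2)² = π(2.9850e-04 m)² = 2.799e-07 m²
R₂ = (1.60×10^-8)(25.5)/(2.799e-07) = 1.458 Ω
R = R₁ + R₂ = 1.474 Ω
V = IR = 16.5 × 1.474 = 24.3 V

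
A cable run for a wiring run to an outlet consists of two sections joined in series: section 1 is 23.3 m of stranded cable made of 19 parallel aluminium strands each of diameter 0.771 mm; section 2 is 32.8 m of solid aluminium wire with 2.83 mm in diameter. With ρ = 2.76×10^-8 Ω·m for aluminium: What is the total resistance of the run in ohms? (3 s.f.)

Section 1: A_strand = π(3.8550e-04)² = 4.669e-07 m²; R₁ = ρL/(N·A_s) = (2.76×10^-8)(23.3)/(19×4.669e-07) = 0.0725 Ω
Section 2: A = π(d/2)² = π(1.4150e-03 m)² = 6.290e-06 m²
R₂ = (2.76×10^-8)(32.8)/(6.290e-06) = 0.1439 Ω
R = R₁ + R₂ = 0.216 Ω

0.216 Ω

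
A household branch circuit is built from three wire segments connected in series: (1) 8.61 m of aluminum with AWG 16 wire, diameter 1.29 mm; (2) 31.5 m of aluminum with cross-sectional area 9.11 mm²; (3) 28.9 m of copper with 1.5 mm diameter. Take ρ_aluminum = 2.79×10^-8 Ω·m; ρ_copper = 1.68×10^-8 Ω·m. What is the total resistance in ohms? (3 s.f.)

0.555 Ω

Seg 1: A = π(1.29/2 mm)² = π(6.4500e-04 m)² = 1.307e-06 m²
R_1 = (2.79×10^-8)(8.61)/(1.307e-06) = 0.1838 Ω
Seg 2: A = 9.11 mm² = 9.110e-06 m²
R_2 = (2.79×10^-8)(31.5)/(9.110e-06) = 0.09647 Ω
Seg 3: A = π(d/2)² = π(7.5000e-04 m)² = 1.767e-06 m²
R_3 = (1.68×10^-8)(28.9)/(1.767e-06) = 0.2747 Ω
R_total = R_1 + R_2 + R_3 = 0.555 Ω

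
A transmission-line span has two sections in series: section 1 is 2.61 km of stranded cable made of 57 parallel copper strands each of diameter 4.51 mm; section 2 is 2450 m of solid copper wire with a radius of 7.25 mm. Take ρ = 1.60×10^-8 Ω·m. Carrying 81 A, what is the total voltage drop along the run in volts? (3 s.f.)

22.9 V

Section 1: A_strand = π(2.2550e-03)² = 1.598e-05 m²; R₁ = ρL/(N·A_s) = (1.60×10^-8)(2610)/(57×1.598e-05) = 0.04586 Ω
Section 2: A = πr² = π(7.2500e-03 m)² = 1.651e-04 m²
R₂ = (1.60×10^-8)(2450)/(1.651e-04) = 0.2374 Ω
R = R₁ + R₂ = 0.2832 Ω
V = IR = 81 × 0.2832 = 22.9 V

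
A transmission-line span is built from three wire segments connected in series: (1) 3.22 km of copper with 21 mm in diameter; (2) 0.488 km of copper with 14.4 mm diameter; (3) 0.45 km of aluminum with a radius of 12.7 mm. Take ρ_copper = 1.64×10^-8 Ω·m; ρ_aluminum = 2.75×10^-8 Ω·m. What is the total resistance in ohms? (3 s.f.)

Seg 1: A = π(d/2)² = π(1.0500e-02 m)² = 3.464e-04 m²
R_1 = (1.64×10^-8)(3220)/(3.464e-04) = 0.1525 Ω
Seg 2: A = π(d/2)² = π(7.2000e-03 m)² = 1.629e-04 m²
R_2 = (1.64×10^-8)(488)/(1.629e-04) = 0.04914 Ω
Seg 3: A = πr² = π(1.2700e-02 m)² = 5.067e-04 m²
R_3 = (2.75×10^-8)(450)/(5.067e-04) = 0.02442 Ω
R_total = R_1 + R_2 + R_3 = 0.226 Ω

0.226 Ω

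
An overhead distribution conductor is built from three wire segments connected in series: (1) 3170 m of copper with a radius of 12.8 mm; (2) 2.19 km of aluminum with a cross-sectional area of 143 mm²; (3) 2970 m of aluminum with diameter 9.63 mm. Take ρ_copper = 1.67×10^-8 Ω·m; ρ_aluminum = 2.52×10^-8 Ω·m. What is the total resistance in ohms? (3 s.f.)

Seg 1: A = πr² = π(1.2800e-02 m)² = 5.147e-04 m²
R_1 = (1.67×10^-8)(3170)/(5.147e-04) = 0.1029 Ω
Seg 2: A = 143 mm² = 1.430e-04 m²
R_2 = (2.52×10^-8)(2190)/(1.430e-04) = 0.3859 Ω
Seg 3: A = π(d/2)² = π(4.8150e-03 m)² = 7.284e-05 m²
R_3 = (2.52×10^-8)(2970)/(7.284e-05) = 1.028 Ω
R_total = R_1 + R_2 + R_3 = 1.52 Ω

1.52 Ω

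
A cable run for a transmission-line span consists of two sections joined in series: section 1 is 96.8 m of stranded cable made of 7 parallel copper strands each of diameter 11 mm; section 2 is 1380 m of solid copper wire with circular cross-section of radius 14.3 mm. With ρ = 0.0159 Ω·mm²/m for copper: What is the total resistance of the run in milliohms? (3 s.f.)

36.5 mΩ

ρ = 0.0159 Ω·mm²/m = 1.59×10^-8 Ω·m
Section 1: A_strand = π(5.5000e-03)² = 9.503e-05 m²; R₁ = ρL/(N·A_s) = (1.59×10^-8)(96.8)/(7×9.503e-05) = 0.002314 Ω
Section 2: A = πr² = π(1.4300e-02 m)² = 6.424e-04 m²
R₂ = (1.59×10^-8)(1380)/(6.424e-04) = 0.03415 Ω
R = R₁ + R₂ = 36.5 mΩ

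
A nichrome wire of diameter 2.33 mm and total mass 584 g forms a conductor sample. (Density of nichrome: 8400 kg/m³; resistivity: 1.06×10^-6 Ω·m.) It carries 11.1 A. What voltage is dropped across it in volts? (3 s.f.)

A = π(d/2)² = π(1.1650e-03 m)² = 4.2638e-06 m²
L = m/(density·A) = 0.584/(8400×4.2638e-06) = 16.31 m
R = ρL/A = (1.06×10^-6)(16.31)/(4.2638e-06) = 4.054 Ω
V = IR = 11.1 × 4.054 = 45.0 V

45.0 V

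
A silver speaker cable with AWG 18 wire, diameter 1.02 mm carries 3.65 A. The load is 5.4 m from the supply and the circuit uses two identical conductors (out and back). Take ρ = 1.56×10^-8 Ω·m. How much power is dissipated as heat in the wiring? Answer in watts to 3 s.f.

A = π(1.02/2 mm)² = π(5.1000e-04 m)² = 8.171e-07 m²
Total conductor length (both ways) L = 2 × 5.4 = 10.8 m
R = ρL/A = (1.56×10^-8)(10.8)/(8.171e-07) = 0.2062 Ω
P = I²R = (3.65)² × 0.2062 = 2.75 W

2.75 W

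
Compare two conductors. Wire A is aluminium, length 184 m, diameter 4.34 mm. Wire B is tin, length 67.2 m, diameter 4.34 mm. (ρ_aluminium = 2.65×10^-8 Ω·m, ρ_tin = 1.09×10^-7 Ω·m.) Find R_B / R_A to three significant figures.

R ∝ ρL/d², so R_B/R_A = (ρ_B/ρ_A) × (L_B/L_A)
= (1.09×10^-7/2.65×10^-8) × (67.2/184) = 1.50

1.50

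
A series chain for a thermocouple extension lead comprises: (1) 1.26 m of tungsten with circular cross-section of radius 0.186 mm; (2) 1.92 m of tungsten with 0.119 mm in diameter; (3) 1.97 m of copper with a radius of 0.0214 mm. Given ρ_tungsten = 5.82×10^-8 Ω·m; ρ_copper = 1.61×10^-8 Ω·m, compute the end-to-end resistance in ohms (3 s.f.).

Seg 1: A = πr² = π(1.8600e-04 m)² = 1.087e-07 m²
R_1 = (5.82×10^-8)(1.26)/(1.087e-07) = 0.6747 Ω
Seg 2: A = π(d/2)² = π(5.9500e-05 m)² = 1.112e-08 m²
R_2 = (5.82×10^-8)(1.92)/(1.112e-08) = 10.05 Ω
Seg 3: A = πr² = π(2.1400e-05 m)² = 1.439e-09 m²
R_3 = (1.61×10^-8)(1.97)/(1.439e-09) = 22.05 Ω
R_total = R_1 + R_2 + R_3 = 32.8 Ω

32.8 Ω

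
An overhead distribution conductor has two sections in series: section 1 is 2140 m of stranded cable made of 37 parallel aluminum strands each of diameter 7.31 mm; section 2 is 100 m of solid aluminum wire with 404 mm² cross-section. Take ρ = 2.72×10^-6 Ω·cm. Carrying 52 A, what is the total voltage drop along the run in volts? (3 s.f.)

2.30 V

ρ = 2.72×10^-6 Ω·cm = 2.72×10^-8 Ω·m
Section 1: A_strand = π(3.6550e-03)² = 4.197e-05 m²; R₁ = ρL/(N·A_s) = (2.72×10^-8)(2140)/(37×4.197e-05) = 0.03748 Ω
Section 2: A = 404 mm² = 4.040e-04 m²
R₂ = (2.72×10^-8)(100)/(4.040e-04) = 0.006733 Ω
R = R₁ + R₂ = 0.04422 Ω
V = IR = 52 × 0.04422 = 2.30 V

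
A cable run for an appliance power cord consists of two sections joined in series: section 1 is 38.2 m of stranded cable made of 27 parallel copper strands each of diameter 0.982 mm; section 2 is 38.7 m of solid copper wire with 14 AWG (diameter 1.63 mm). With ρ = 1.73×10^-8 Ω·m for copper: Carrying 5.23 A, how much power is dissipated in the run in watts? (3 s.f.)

Section 1: A_strand = π(4.9100e-04)² = 7.574e-07 m²; R₁ = ρL/(N·A_s) = (1.73×10^-8)(38.2)/(27×7.574e-07) = 0.03232 Ω
Section 2: A = π(1.63/2 mm)² = π(8.1500e-04 m)² = 2.087e-06 m²
R₂ = (1.73×10^-8)(38.7)/(2.087e-06) = 0.3208 Ω
R = R₁ + R₂ = 0.3532 Ω
P = I²R = (5.23)² × 0.3532 = 9.66 W

9.66 W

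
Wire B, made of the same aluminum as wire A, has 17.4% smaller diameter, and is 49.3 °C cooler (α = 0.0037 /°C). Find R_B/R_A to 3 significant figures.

1.20

R ∝ ρL/d² with ρ ∝ (1+αΔT), so R_B/R_A = (1 − 17.4/100)⁻² × (1 − 0.0037×49.3)
= 1.466 × 0.8176 = 1.20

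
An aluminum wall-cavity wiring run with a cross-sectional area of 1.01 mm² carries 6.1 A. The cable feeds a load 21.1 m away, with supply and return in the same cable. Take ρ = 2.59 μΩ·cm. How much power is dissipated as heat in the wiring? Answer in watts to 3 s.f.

40.3 W

ρ = 2.59 μΩ·cm = 2.59×10^-8 Ω·m
A = 1.01 mm² = 1.010e-06 m²
Total conductor length (both ways) L = 2 × 21.1 = 42.2 m
R = ρL/A = (2.59×10^-8)(42.2)/(1.010e-06) = 1.082 Ω
P = I²R = (6.1)² × 1.082 = 40.3 W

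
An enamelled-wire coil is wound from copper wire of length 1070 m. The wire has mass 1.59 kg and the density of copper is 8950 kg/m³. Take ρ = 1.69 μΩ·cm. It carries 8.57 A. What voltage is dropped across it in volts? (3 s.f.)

933 V

ρ = 1.69 μΩ·cm = 1.69×10^-8 Ω·m
A = m/(density·L) = 1.59/(8950×1070) = 1.6603e-07 m²
R = ρL/A = (1.69×10^-8)(1070)/(1.6603e-07) = 108.9 Ω
V = IR = 8.57 × 108.9 = 933 V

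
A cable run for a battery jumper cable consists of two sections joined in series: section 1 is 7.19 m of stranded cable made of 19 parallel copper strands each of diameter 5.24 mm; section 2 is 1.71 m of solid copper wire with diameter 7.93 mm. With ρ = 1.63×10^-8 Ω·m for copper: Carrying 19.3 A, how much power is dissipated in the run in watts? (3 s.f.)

Section 1: A_strand = π(2.6200e-03)² = 2.157e-05 m²; R₁ = ρL/(N·A_s) = (1.63×10^-8)(7.19)/(19×2.157e-05) = 2.860×10^-4 Ω
Section 2: A = π(d/2)² = π(3.9650e-03 m)² = 4.939e-05 m²
R₂ = (1.63×10^-8)(1.71)/(4.939e-05) = 5.643×10^-4 Ω
R = R₁ + R₂ = 8.504×10^-4 Ω
P = I²R = (19.3)² × 8.504×10^-4 = 0.317 W

0.317 W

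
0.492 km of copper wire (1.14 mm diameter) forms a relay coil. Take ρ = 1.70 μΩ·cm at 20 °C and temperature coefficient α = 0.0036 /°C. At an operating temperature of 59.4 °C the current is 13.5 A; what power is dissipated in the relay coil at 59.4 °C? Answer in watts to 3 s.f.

1710 W

ρ = 1.70 μΩ·cm = 1.70×10^-8 Ω·m
A = π(d/2)² = π(5.7000e-04 m)² = 1.021e-06 m²
R₍20₎ = ρL/A = (1.70×10^-8)(492)/(1.021e-06) = 8.194 Ω
R₍59.4₎ = R₍20₎(1 + αΔT) = 8.194 × (1 + 0.0036×39.4) = 9.357 Ω
P = I²R = (13.5)² × 9.357 = 1710 W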